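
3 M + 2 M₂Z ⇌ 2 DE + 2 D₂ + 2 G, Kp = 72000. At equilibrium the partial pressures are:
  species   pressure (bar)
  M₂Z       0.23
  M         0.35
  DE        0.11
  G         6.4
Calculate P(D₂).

P(D₂) = 18 bar

At equilibrium, Kp = P(DE)²·P(D₂)²·P(G)² / (P(M)³·P(M₂Z)²) = 72000.
(0.11)²·(P(D₂))²·(6.4)² / ((0.35)³·(0.23)²) = 72000
P(D₂)² = 329 ⇒ P(D₂) = 18 bar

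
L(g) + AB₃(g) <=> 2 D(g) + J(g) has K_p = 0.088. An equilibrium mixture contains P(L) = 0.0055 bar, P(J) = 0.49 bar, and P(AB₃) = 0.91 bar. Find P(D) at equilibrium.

At equilibrium, K_p = P(D)²·P(J) / (P(L)·P(AB₃)) = 0.088.
(P(D))²·(0.49) / ((0.0055)·(0.91)) = 0.088
P(D)² = 8.99×10⁻⁴ ⇒ P(D) = 0.030 bar

P(D) = 0.030 bar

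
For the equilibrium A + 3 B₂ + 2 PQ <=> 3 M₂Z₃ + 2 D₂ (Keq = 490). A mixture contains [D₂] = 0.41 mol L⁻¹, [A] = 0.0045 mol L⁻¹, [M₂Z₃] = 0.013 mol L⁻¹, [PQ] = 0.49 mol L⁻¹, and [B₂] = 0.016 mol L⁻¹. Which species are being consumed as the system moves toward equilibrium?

A, B₂, PQ (reactants)

Q = [M₂Z₃]³·[D₂]² / ([A]·[B₂]³·[PQ]²) = (0.013)³·(0.41)² / ((0.0045)·(0.016)³·(0.49)²) = 83
Q = 83 < Keq = 490: net forward reaction.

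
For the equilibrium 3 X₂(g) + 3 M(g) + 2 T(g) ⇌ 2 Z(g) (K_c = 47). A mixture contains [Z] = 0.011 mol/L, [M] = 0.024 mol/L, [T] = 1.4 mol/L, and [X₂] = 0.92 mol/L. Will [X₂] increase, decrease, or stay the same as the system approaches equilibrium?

Q_c = [Z]² / ([X₂]³·[M]³·[T]²) = (0.011)² / ((0.92)³·(0.024)³·(1.4)²) = 5.7
Q_c = 5.7 < K_c = 47: net forward reaction.
X₂ is a reactant, so it decreases.

decrease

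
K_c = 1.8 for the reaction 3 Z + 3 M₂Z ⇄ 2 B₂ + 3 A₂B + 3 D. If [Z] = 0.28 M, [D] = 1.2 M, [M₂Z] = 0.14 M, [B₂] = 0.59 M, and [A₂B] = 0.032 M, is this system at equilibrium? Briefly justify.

no; Q < K, reaction proceeds forward

Q_c = [B₂]²·[A₂B]³·[D]³ / ([Z]³·[M₂Z]³) = (0.59)²·(0.032)³·(1.2)³ / ((0.28)³·(0.14)³) = 0.33
Q_c = 0.33 < K_c = 1.8: net forward reaction.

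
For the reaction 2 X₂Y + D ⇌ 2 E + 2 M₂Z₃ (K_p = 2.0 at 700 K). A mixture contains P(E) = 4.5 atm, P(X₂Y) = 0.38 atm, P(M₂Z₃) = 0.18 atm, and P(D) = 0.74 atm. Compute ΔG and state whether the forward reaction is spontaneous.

Q_p = P(E)²·P(M₂Z₃)² / (P(X₂Y)²·P(D)) = (4.5)²·(0.18)² / ((0.38)²·(0.74)) = 6.14
ΔG = RT ln(Q_p/K_p) = (8.314 J mol⁻¹ K⁻¹)(700 K) × ln(6.14/2.0)
   = (5.820 kJ/mol)(1.122) = 6.53 kJ/mol
ΔG > 0, so the forward reaction is non-spontaneous (proceeds in reverse).

ΔG = 6.53 kJ/mol; the forward reaction is non-spontaneous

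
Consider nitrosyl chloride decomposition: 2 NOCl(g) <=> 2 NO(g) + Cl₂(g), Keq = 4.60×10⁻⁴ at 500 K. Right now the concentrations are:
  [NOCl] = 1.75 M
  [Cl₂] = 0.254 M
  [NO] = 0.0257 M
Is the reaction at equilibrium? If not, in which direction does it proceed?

Q = [NO]²·[Cl₂] / [NOCl]² = (0.0257)²·(0.254) / (1.75)² = 5.48×10⁻⁵
Q = 5.48×10⁻⁵ < Keq = 4.60×10⁻⁴, so the forward reaction proceeds.

in the forward direction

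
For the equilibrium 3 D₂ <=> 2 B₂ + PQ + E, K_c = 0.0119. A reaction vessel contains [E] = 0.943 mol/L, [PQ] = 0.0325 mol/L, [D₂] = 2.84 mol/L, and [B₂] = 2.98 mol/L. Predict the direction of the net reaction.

no net change (already at equilibrium)

Q_c = [B₂]²·[PQ]·[E] / [D₂]³ = (2.98)²·(0.0325)·(0.943) / (2.84)³ = 0.0119
Q_c = 0.0119 = K_c, so the system is already at equilibrium.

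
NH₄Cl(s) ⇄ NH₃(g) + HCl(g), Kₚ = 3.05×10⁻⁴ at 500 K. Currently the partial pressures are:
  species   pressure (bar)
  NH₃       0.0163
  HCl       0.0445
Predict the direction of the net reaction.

(NH₄Cl is a pure solid — omitted from Qₚ.)
Qₚ = P(NH₃)·P(HCl) = (0.0163)·(0.0445) = 7.25×10⁻⁴
Qₚ = 7.25×10⁻⁴ > Kₚ = 3.05×10⁻⁴, so the reverse reaction proceeds.

toward reactants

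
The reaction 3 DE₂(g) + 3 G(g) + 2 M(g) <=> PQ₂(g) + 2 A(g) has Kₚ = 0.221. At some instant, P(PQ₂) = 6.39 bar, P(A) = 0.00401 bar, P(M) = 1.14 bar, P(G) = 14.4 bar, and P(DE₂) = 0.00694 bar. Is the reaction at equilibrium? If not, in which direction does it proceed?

to the right

Qₚ = P(PQ₂)·P(A)² / (P(DE₂)³·P(G)³·P(M)²) = (6.39)·(0.00401)² / ((0.00694)³·(14.4)³·(1.14)²) = 0.0792
Qₚ = 0.0792 < Kₚ = 0.221, so the forward reaction proceeds.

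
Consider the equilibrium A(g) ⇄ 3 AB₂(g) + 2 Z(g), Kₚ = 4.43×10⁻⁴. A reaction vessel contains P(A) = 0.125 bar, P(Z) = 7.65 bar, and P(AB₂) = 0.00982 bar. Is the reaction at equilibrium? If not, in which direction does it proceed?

Qₚ = P(AB₂)³·P(Z)² / P(A) = (0.00982)³·(7.65)² / (0.125) = 4.43×10⁻⁴
Qₚ = 4.43×10⁻⁴ = Kₚ, so the system is already at equilibrium.

at equilibrium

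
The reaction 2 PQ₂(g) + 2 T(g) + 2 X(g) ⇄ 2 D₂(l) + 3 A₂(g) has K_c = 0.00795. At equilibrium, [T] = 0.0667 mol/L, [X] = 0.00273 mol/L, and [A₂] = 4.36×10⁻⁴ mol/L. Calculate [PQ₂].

[PQ₂] = 0.561 mol/L

(D₂ is a pure liquid — omitted from K_c.)
At equilibrium, K_c = [A₂]³ / ([PQ₂]²·[T]²·[X]²) = 0.00795.
(4.36×10⁻⁴)³ / (([PQ₂])²·(0.0667)²·(0.00273)²) = 0.00795
[PQ₂]² = 0.314 ⇒ [PQ₂] = 0.561 mol/L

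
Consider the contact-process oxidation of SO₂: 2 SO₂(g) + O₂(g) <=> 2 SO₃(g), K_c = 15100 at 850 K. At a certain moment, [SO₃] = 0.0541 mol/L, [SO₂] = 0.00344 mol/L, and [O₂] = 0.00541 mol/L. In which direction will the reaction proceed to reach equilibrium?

reverse (toward reactants)

Q_c = [SO₃]² / ([SO₂]²·[O₂]) = (0.0541)² / ((0.00344)²·(0.00541)) = 45700
Q_c = 45700 > K_c = 15100, so the reverse reaction proceeds.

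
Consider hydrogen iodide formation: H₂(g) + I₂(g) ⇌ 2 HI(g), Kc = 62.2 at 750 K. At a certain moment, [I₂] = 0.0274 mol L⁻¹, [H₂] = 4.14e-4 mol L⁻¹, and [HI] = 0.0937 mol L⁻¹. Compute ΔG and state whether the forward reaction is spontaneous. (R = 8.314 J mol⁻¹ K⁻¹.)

ΔG = 15.7 kJ/mol; the forward reaction is non-spontaneous

Qc = [HI]² / ([H₂]·[I₂]) = (0.0937)² / ((4.14e-4)·(0.0274)) = 774
ΔG = RT ln(Qc/Kc) = (8.314 J mol⁻¹ K⁻¹)(750 K) × ln(774/62.2)
   = (6.236 kJ/mol)(2.521) = 15.7 kJ/mol
ΔG > 0, so the forward reaction is non-spontaneous (proceeds in reverse).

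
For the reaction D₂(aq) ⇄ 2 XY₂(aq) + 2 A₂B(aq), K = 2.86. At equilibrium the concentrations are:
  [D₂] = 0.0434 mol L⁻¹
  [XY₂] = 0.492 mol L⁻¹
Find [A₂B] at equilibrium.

[A₂B] = 0.716 mol L⁻¹

At equilibrium, K = [XY₂]²·[A₂B]² / [D₂] = 2.86.
(0.492)²·([A₂B])² / (0.0434) = 2.86
[A₂B]² = 0.513 ⇒ [A₂B] = 0.716 mol L⁻¹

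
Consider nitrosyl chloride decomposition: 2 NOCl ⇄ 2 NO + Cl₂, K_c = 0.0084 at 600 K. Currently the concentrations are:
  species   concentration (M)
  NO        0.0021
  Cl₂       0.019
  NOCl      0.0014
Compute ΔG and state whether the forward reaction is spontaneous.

ΔG = 8.12 kJ/mol; the forward reaction is non-spontaneous

Q_c = [NO]²·[Cl₂] / [NOCl]² = (0.0021)²·(0.019) / (0.0014)² = 0.0428
ΔG = RT ln(Q_c/K_c) = (8.314 J mol⁻¹ K⁻¹)(600 K) × ln(0.0428/0.0084)
   = (4.988 kJ/mol)(1.628) = 8.12 kJ/mol
ΔG > 0, so the forward reaction is non-spontaneous (proceeds in reverse).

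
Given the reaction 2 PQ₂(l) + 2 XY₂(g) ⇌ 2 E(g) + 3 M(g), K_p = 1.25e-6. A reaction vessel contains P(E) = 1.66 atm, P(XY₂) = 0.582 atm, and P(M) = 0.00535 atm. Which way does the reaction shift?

(PQ₂ is a pure liquid — omitted from Q_p.)
Q_p = P(E)²·P(M)³ / P(XY₂)² = (1.66)²·(0.00535)³ / (0.582)² = 1.25e-6
Q_p = 1.25e-6 = K_p, so the system is already at equilibrium.

at equilibrium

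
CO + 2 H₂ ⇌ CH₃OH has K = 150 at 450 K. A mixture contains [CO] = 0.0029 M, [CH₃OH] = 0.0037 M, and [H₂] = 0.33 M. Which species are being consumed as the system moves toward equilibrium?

Q = [CH₃OH] / ([CO]·[H₂]²) = (0.0037) / ((0.0029)·(0.33)²) = 12
Q = 12 < K = 150: net forward reaction.

CO, H₂ (reactants)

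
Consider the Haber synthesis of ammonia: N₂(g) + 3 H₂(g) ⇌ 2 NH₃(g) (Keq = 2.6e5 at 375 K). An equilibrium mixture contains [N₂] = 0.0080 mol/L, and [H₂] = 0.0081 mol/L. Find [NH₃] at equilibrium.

[NH₃] = 0.033 mol/L

At equilibrium, Keq = [NH₃]² / ([N₂]·[H₂]³) = 2.6e5.
([NH₃])² / ((0.0080)·(0.0081)³) = 2.6e5
[NH₃]² = 0.00111 ⇒ [NH₃] = 0.033 mol/L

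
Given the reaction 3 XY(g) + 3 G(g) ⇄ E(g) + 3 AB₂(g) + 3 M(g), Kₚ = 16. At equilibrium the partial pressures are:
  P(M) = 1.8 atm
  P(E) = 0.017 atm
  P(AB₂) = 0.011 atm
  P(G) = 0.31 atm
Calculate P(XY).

At equilibrium, Kₚ = P(E)·P(AB₂)³·P(M)³ / (P(XY)³·P(G)³) = 16.
(0.017)·(0.011)³·(1.8)³ / ((P(XY))³·(0.31)³) = 16
P(XY)³ = 2.77e-7 ⇒ P(XY) = 0.0065 atm

P(XY) = 0.0065 atm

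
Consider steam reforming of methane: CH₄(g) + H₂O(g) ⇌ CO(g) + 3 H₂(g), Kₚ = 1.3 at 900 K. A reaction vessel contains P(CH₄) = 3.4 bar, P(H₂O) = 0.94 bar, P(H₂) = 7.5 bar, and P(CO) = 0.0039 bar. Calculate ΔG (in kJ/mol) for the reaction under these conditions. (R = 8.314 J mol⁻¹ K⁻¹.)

Qₚ = P(CO)·P(H₂)³ / (P(CH₄)·P(H₂O)) = (0.0039)·(7.5)³ / ((3.4)·(0.94)) = 0.515
ΔG = RT ln(Qₚ/Kₚ) = (8.314 J mol⁻¹ K⁻¹)(900 K) × ln(0.515/1.3)
   = (7.483 kJ/mol)(-0.9260) = -6.93 kJ/mol
ΔG < 0, so the forward reaction is spontaneous (proceeds forward).

ΔG = -6.93 kJ/mol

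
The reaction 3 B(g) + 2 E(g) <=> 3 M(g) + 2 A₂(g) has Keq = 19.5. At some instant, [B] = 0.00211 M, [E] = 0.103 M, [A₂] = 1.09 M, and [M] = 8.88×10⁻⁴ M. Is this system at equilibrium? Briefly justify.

Q = [M]³·[A₂]² / ([B]³·[E]²) = (8.88×10⁻⁴)³·(1.09)² / ((0.00211)³·(0.103)²) = 8.35
Q = 8.35 < Keq = 19.5: net forward reaction.

no; Q < K, reaction proceeds forward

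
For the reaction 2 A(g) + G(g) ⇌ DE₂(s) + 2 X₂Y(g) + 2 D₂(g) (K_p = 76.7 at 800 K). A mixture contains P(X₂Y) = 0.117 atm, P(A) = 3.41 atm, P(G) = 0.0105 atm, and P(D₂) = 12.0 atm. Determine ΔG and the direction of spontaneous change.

(DE₂ is a pure solid — omitted from Q_p.)
Q_p = P(X₂Y)²·P(D₂)² / (P(A)²·P(G)) = (0.117)²·(12.0)² / ((3.41)²·(0.0105)) = 16.1
ΔG = RT ln(Q_p/K_p) = (8.314 J mol⁻¹ K⁻¹)(800 K) × ln(16.1/76.7)
   = (6.651 kJ/mol)(-1.561) = -10.4 kJ/mol
ΔG < 0, so the forward reaction is spontaneous (proceeds forward).

ΔG = -10.4 kJ/mol; the forward reaction is spontaneous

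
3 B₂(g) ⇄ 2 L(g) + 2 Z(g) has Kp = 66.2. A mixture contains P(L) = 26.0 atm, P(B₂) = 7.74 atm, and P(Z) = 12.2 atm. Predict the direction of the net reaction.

in the reverse direction

Qp = P(L)²·P(Z)² / P(B₂)³ = (26.0)²·(12.2)² / (7.74)³ = 217
Qp = 217 > Kp = 66.2, so the reverse reaction proceeds.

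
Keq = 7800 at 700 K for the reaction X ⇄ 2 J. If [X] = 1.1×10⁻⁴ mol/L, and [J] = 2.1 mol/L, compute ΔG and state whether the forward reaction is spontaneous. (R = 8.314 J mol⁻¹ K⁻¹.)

Q = [J]² / [X] = (2.1)² / (1.1×10⁻⁴) = 40100
ΔG = RT ln(Q/Keq) = (8.314 J mol⁻¹ K⁻¹)(700 K) × ln(40100/7800)
   = (5.820 kJ/mol)(1.637) = 9.53 kJ/mol
ΔG > 0, so the forward reaction is non-spontaneous (proceeds in reverse).

ΔG = 9.53 kJ/mol; the forward reaction is non-spontaneous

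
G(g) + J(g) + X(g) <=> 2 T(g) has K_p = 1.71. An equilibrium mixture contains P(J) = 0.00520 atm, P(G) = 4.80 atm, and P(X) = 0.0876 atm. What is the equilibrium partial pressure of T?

P(T) = 0.0611 atm

At equilibrium, K_p = P(T)² / (P(G)·P(J)·P(X)) = 1.71.
(P(T))² / ((4.80)·(0.00520)·(0.0876)) = 1.71
P(T)² = 0.00374 ⇒ P(T) = 0.0611 atm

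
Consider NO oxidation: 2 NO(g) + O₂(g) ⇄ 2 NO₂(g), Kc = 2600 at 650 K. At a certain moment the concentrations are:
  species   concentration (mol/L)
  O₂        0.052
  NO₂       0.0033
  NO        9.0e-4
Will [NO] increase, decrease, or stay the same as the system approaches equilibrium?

decrease

Qc = [NO₂]² / ([NO]²·[O₂]) = (0.0033)² / ((9.0e-4)²·(0.052)) = 260
Qc = 260 < Kc = 2600: net forward reaction.
NO is a reactant, so it decreases.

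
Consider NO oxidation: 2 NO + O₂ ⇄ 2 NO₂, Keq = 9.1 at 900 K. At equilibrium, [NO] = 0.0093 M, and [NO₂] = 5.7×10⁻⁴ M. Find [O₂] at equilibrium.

[O₂] = 4.1×10⁻⁴ M

At equilibrium, Keq = [NO₂]² / ([NO]²·[O₂]) = 9.1.
(5.7×10⁻⁴)² / ((0.0093)²·([O₂])) = 9.1
[O₂] = 4.13×10⁻⁴ = 4.1×10⁻⁴ M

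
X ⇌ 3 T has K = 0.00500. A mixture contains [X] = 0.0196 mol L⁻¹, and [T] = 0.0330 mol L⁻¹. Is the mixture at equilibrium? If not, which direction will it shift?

no; Q < K, reaction proceeds forward

Q = [T]³ / [X] = (0.0330)³ / (0.0196) = 0.00183
Q = 0.00183 < K = 0.00500: net forward reaction.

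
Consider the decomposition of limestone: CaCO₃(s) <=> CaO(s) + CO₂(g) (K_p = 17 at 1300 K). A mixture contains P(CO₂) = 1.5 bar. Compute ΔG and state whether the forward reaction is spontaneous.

ΔG = -26.2 kJ/mol; the forward reaction is spontaneous

(CaCO₃, CaO are pure solids — omitted from Q_p.)
Q_p = P(CO₂) = 1.50
ΔG = RT ln(Q_p/K_p) = (8.314 J mol⁻¹ K⁻¹)(1300 K) × ln(1.50/17)
   = (10.81 kJ/mol)(-2.428) = -26.2 kJ/mol
ΔG < 0, so the forward reaction is spontaneous (proceeds forward).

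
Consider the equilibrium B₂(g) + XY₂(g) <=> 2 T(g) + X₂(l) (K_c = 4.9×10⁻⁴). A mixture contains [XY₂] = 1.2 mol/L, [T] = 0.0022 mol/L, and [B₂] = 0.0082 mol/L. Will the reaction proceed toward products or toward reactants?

at equilibrium

(X₂ is a pure liquid — omitted from Q_c.)
Q_c = [T]² / ([B₂]·[XY₂]) = (0.0022)² / ((0.0082)·(1.2)) = 4.9×10⁻⁴
Q_c = 4.9×10⁻⁴ = K_c, so the system is already at equilibrium.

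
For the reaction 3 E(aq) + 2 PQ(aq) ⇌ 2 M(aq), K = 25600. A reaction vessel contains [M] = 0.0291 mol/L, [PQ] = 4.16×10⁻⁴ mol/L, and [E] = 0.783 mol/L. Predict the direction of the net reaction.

Q = [M]² / ([E]³·[PQ]²) = (0.0291)² / ((0.783)³·(4.16×10⁻⁴)²) = 10200
Q = 10200 < K = 25600, so the forward reaction proceeds.

in the forward direction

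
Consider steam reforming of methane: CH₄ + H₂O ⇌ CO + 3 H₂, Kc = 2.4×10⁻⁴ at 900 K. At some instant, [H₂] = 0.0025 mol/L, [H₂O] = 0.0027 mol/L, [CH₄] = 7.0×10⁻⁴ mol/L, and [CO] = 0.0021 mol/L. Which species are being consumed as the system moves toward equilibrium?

Qc = [CO]·[H₂]³ / ([CH₄]·[H₂O]) = (0.0021)·(0.0025)³ / ((7.0×10⁻⁴)·(0.0027)) = 1.7×10⁻⁵
Qc = 1.7×10⁻⁵ < Kc = 2.4×10⁻⁴: net forward reaction.

CH₄, H₂O (reactants)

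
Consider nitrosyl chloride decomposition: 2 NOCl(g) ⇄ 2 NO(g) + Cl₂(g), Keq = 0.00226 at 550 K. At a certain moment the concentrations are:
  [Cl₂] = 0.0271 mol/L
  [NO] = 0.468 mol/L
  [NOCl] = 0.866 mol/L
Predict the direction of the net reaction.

to the left

Q = [NO]²·[Cl₂] / [NOCl]² = (0.468)²·(0.0271) / (0.866)² = 0.00791
Q = 0.00791 > Keq = 0.00226, so the reverse reaction proceeds.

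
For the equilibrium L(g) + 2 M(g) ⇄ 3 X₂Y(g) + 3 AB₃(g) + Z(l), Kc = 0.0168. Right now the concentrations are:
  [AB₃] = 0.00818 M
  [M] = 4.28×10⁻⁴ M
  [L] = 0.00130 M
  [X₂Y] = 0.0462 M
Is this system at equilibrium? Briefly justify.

no; Q > K, reaction proceeds in reverse

(Z is a pure liquid — omitted from Qc.)
Qc = [X₂Y]³·[AB₃]³ / ([L]·[M]²) = (0.0462)³·(0.00818)³ / ((0.00130)·(4.28×10⁻⁴)²) = 0.227
Qc = 0.227 > Kc = 0.0168: net reverse reaction.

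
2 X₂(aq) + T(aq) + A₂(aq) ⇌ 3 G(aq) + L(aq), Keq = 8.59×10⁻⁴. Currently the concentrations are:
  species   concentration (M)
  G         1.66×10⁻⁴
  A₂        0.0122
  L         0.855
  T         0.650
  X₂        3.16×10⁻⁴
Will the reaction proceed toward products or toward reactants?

Q = [G]³·[L] / ([X₂]²·[T]·[A₂]) = (1.66×10⁻⁴)³·(0.855) / ((3.16×10⁻⁴)²·(0.650)·(0.0122)) = 0.00494
Q = 0.00494 > Keq = 8.59×10⁻⁴, so the reverse reaction proceeds.

in the reverse direction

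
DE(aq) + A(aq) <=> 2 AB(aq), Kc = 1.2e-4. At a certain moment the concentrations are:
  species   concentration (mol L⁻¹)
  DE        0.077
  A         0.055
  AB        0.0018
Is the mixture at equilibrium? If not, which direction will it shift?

Qc = [AB]² / ([DE]·[A]) = (0.0018)² / ((0.077)·(0.055)) = 7.7e-4
Qc = 7.7e-4 > Kc = 1.2e-4: net reverse reaction.

no; Q > K, reaction proceeds in reverse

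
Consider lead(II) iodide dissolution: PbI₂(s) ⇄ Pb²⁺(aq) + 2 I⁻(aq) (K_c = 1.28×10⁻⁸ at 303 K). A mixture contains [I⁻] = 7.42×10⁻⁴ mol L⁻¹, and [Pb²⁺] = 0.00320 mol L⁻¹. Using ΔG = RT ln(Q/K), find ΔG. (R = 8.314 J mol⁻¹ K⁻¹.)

(PbI₂ is a pure solid — omitted from Q_c.)
Q_c = [Pb²⁺]·[I⁻]² = (0.00320)·(7.42×10⁻⁴)² = 1.76×10⁻⁹
ΔG = RT ln(Q_c/K_c) = (8.314 J mol⁻¹ K⁻¹)(303 K) × ln(1.76×10⁻⁹/1.28×10⁻⁸)
   = (2.519 kJ/mol)(-1.984) = -5.00 kJ/mol
ΔG < 0, so the forward reaction is spontaneous (proceeds forward).

ΔG = -5.00 kJ/mol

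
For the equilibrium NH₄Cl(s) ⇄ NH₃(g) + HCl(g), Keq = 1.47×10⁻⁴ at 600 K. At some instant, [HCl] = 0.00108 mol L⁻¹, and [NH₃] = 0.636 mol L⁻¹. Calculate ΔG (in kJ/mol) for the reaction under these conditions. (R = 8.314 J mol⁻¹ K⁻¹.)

ΔG = 7.69 kJ/mol

(NH₄Cl is a pure solid — omitted from Q.)
Q = [NH₃]·[HCl] = (0.636)·(0.00108) = 6.87×10⁻⁴
ΔG = RT ln(Q/Keq) = (8.314 J mol⁻¹ K⁻¹)(600 K) × ln(6.87×10⁻⁴/1.47×10⁻⁴)
   = (4.988 kJ/mol)(1.542) = 7.69 kJ/mol
ΔG > 0, so the forward reaction is non-spontaneous (proceeds in reverse).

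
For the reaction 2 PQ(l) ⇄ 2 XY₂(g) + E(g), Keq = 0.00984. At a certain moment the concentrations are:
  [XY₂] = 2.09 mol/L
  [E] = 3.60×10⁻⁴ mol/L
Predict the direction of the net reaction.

toward products

(PQ is a pure liquid — omitted from Q.)
Q = [XY₂]²·[E] = (2.09)²·(3.60×10⁻⁴) = 0.00157
Q = 0.00157 < Keq = 0.00984, so the forward reaction proceeds.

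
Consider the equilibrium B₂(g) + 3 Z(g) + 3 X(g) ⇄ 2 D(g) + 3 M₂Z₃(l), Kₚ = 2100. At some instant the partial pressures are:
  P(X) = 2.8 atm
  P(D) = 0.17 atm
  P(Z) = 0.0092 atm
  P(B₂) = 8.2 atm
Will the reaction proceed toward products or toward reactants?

forward (toward products)

(M₂Z₃ is a pure liquid — omitted from Qₚ.)
Qₚ = P(D)² / (P(B₂)·P(Z)³·P(X)³) = (0.17)² / ((8.2)·(0.0092)³·(2.8)³) = 210
Qₚ = 210 < Kₚ = 2100, so the forward reaction proceeds.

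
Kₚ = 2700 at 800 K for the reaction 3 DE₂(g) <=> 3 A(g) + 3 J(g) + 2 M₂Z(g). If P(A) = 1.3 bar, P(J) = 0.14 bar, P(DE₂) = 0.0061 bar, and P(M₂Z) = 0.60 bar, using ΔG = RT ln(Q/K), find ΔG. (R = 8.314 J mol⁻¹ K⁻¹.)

ΔG = 8.41 kJ/mol

Qₚ = P(A)³·P(J)³·P(M₂Z)² / P(DE₂)³ = (1.3)³·(0.14)³·(0.60)² / (0.0061)³ = 9560
ΔG = RT ln(Qₚ/Kₚ) = (8.314 J mol⁻¹ K⁻¹)(800 K) × ln(9560/2700)
   = (6.651 kJ/mol)(1.264) = 8.41 kJ/mol
ΔG > 0, so the forward reaction is non-spontaneous (proceeds in reverse).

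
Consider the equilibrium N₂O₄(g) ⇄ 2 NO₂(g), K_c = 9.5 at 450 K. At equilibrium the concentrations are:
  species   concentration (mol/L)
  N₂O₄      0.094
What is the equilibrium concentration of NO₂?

[NO₂] = 0.94 mol/L

At equilibrium, K_c = [NO₂]² / [N₂O₄] = 9.5.
([NO₂])² / (0.094) = 9.5
[NO₂]² = 0.893 ⇒ [NO₂] = 0.94 mol/L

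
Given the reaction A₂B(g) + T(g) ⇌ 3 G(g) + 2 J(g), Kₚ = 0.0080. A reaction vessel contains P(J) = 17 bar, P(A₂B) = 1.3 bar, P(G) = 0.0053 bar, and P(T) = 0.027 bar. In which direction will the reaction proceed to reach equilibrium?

Qₚ = P(G)³·P(J)² / (P(A₂B)·P(T)) = (0.0053)³·(17)² / ((1.3)·(0.027)) = 0.0012
Qₚ = 0.0012 < Kₚ = 0.0080, so the forward reaction proceeds.

to the right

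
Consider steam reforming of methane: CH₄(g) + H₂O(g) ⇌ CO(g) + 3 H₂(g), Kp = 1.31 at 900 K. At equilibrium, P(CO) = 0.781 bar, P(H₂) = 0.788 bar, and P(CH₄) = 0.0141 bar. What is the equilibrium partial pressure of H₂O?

P(H₂O) = 20.7 bar

At equilibrium, Kp = P(CO)·P(H₂)³ / (P(CH₄)·P(H₂O)) = 1.31.
(0.781)·(0.788)³ / ((0.0141)·(P(H₂O))) = 1.31
P(H₂O) = 20.7 bar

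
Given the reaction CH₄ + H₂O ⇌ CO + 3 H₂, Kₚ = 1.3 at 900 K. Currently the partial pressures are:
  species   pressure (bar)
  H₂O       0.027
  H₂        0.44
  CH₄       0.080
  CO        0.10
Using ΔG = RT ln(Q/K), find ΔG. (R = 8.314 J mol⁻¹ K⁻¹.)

ΔG = 8.30 kJ/mol

Qₚ = P(CO)·P(H₂)³ / (P(CH₄)·P(H₂O)) = (0.10)·(0.44)³ / ((0.080)·(0.027)) = 3.94
ΔG = RT ln(Qₚ/Kₚ) = (8.314 J mol⁻¹ K⁻¹)(900 K) × ln(3.94/1.3)
   = (7.483 kJ/mol)(1.109) = 8.30 kJ/mol
ΔG > 0, so the forward reaction is non-spontaneous (proceeds in reverse).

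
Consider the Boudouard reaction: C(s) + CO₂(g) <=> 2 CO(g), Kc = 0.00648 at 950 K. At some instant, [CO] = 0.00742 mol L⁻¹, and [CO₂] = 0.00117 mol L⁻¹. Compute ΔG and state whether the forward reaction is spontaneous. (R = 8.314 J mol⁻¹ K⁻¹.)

(C is a pure solid — omitted from Qc.)
Qc = [CO]² / [CO₂] = (0.00742)² / (0.00117) = 0.0471
ΔG = RT ln(Qc/Kc) = (8.314 J mol⁻¹ K⁻¹)(950 K) × ln(0.0471/0.00648)
   = (7.898 kJ/mol)(1.984) = 15.7 kJ/mol
ΔG > 0, so the forward reaction is non-spontaneous (proceeds in reverse).

ΔG = 15.7 kJ/mol; the forward reaction is non-spontaneous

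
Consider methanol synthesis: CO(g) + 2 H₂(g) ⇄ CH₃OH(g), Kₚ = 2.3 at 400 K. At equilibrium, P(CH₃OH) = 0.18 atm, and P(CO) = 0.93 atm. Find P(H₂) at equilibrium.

P(H₂) = 0.29 atm

At equilibrium, Kₚ = P(CH₃OH) / (P(CO)·P(H₂)²) = 2.3.
(0.18) / ((0.93)·(P(H₂))²) = 2.3
P(H₂)² = 0.0842 ⇒ P(H₂) = 0.29 atm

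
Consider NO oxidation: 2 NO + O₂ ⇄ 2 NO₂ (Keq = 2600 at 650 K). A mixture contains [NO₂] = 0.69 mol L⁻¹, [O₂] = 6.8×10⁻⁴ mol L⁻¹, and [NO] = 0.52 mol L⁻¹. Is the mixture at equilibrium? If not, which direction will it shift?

Q = [NO₂]² / ([NO]²·[O₂]) = (0.69)² / ((0.52)²·(6.8×10⁻⁴)) = 2600
Q = 2600 = Keq; the system is at equilibrium.

yes, at equilibrium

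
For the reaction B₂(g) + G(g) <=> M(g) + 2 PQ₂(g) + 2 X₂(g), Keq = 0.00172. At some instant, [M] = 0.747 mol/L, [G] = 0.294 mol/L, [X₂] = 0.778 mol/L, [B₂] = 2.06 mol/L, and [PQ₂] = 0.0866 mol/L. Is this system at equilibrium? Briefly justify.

no; Q > K, reaction proceeds in reverse

Q = [M]·[PQ₂]²·[X₂]² / ([B₂]·[G]) = (0.747)·(0.0866)²·(0.778)² / ((2.06)·(0.294)) = 0.00560
Q = 0.00560 > Keq = 0.00172: net reverse reaction.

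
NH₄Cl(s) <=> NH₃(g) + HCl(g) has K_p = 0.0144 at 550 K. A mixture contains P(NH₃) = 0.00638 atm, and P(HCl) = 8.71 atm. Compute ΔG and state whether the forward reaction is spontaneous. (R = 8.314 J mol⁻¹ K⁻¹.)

(NH₄Cl is a pure solid — omitted from Q_p.)
Q_p = P(NH₃)·P(HCl) = (0.00638)·(8.71) = 0.0556
ΔG = RT ln(Q_p/K_p) = (8.314 J mol⁻¹ K⁻¹)(550 K) × ln(0.0556/0.0144)
   = (4.573 kJ/mol)(1.351) = 6.18 kJ/mol
ΔG > 0, so the forward reaction is non-spontaneous (proceeds in reverse).

ΔG = 6.18 kJ/mol; the forward reaction is non-spontaneous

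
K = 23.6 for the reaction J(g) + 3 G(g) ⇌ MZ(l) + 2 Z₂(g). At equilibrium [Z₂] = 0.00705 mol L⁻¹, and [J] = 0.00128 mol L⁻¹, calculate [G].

(MZ is a pure liquid — omitted from K.)
At equilibrium, K = [Z₂]² / ([J]·[G]³) = 23.6.
(0.00705)² / ((0.00128)·([G])³) = 23.6
[G]³ = 0.00165 ⇒ [G] = 0.118 mol L⁻¹

[G] = 0.118 mol L⁻¹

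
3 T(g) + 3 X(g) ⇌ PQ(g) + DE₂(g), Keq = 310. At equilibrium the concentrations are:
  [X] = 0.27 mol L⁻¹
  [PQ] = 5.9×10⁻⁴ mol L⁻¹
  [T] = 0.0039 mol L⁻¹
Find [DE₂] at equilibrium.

[DE₂] = 6.1×10⁻⁴ mol L⁻¹

At equilibrium, Keq = [PQ]·[DE₂] / ([T]³·[X]³) = 310.
(5.9×10⁻⁴)·([DE₂]) / ((0.0039)³·(0.27)³) = 310
[DE₂] = 6.13×10⁻⁴ = 6.1×10⁻⁴ mol L⁻¹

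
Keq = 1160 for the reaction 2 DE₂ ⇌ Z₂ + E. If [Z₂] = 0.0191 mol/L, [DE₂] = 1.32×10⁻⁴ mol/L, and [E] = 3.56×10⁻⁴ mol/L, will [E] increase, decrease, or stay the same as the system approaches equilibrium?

increase

Q = [Z₂]·[E] / [DE₂]² = (0.0191)·(3.56×10⁻⁴) / (1.32×10⁻⁴)² = 390
Q = 390 < Keq = 1160: net forward reaction.
E is a product, so it increases.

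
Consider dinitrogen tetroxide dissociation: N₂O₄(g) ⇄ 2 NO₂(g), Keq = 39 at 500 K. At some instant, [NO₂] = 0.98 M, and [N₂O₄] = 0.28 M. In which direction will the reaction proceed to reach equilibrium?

toward products

Q = [NO₂]² / [N₂O₄] = (0.98)² / (0.28) = 3.4
Q = 3.4 < Keq = 39, so the forward reaction proceeds.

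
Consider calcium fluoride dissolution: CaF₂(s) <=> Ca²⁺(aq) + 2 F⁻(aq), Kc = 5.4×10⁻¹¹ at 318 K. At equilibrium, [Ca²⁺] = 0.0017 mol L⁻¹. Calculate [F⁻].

[F⁻] = 1.8×10⁻⁴ mol L⁻¹

(CaF₂ is a pure solid — omitted from Kc.)
At equilibrium, Kc = [Ca²⁺]·[F⁻]² = 5.4×10⁻¹¹.
(0.0017)·([F⁻])² = 5.4×10⁻¹¹
[F⁻]² = 3.18×10⁻⁸ ⇒ [F⁻] = 1.8×10⁻⁴ mol L⁻¹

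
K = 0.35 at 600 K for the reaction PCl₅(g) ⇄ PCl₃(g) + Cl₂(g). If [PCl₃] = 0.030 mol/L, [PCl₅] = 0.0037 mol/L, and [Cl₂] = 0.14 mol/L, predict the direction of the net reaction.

in the reverse direction

Q = [PCl₃]·[Cl₂] / [PCl₅] = (0.030)·(0.14) / (0.0037) = 1.1
Q = 1.1 > K = 0.35, so the reverse reaction proceeds.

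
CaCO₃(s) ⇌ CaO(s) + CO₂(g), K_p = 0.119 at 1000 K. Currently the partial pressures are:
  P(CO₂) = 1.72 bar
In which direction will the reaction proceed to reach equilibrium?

in the reverse direction

(CaCO₃, CaO are pure solids — omitted from Q_p.)
Q_p = P(CO₂) = 1.72
Q_p = 1.72 > K_p = 0.119, so the reverse reaction proceeds.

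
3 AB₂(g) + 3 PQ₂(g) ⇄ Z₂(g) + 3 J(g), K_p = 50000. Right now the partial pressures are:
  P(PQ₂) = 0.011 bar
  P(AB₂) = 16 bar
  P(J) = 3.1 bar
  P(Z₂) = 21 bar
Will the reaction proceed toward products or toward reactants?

reverse (toward reactants)

Q_p = P(Z₂)·P(J)³ / (P(AB₂)³·P(PQ₂)³) = (21)·(3.1)³ / ((16)³·(0.011)³) = 1.1×10⁵
Q_p = 1.1×10⁵ > K_p = 50000, so the reverse reaction proceeds.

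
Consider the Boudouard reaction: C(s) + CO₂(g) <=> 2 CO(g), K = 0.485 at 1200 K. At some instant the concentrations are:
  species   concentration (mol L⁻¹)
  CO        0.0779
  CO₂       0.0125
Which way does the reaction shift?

(C is a pure solid — omitted from Q.)
Q = [CO]² / [CO₂] = (0.0779)² / (0.0125) = 0.485
Q = 0.485 = K, so the system is already at equilibrium.

at equilibrium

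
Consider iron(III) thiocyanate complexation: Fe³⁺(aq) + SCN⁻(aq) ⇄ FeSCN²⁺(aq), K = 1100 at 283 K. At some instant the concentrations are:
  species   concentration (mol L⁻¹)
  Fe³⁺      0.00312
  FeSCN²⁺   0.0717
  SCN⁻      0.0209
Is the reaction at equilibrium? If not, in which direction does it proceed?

no net change (already at equilibrium)

Q = [FeSCN²⁺] / ([Fe³⁺]·[SCN⁻]) = (0.0717) / ((0.00312)·(0.0209)) = 1100
Q = 1100 = K, so the system is already at equilibrium.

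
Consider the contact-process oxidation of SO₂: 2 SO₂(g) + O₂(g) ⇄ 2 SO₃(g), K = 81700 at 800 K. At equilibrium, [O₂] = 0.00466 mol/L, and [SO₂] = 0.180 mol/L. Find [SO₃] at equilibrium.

At equilibrium, K = [SO₃]² / ([SO₂]²·[O₂]) = 81700.
([SO₃])² / ((0.180)²·(0.00466)) = 81700
[SO₃]² = 12.3 ⇒ [SO₃] = 3.51 mol/L

[SO₃] = 3.51 mol/L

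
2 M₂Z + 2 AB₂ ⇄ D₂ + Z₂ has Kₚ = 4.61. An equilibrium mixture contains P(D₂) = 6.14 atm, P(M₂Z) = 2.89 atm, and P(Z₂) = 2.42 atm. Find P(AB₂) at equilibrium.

P(AB₂) = 0.621 atm

At equilibrium, Kₚ = P(D₂)·P(Z₂) / (P(M₂Z)²·P(AB₂)²) = 4.61.
(6.14)·(2.42) / ((2.89)²·(P(AB₂))²) = 4.61
P(AB₂)² = 0.386 ⇒ P(AB₂) = 0.621 atm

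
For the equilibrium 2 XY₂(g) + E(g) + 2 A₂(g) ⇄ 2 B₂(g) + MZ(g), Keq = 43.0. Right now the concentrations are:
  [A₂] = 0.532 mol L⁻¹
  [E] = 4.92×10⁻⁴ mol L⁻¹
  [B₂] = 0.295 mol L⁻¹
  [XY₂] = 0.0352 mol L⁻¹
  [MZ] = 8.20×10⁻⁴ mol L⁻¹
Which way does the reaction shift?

in the reverse direction

Q = [B₂]²·[MZ] / ([XY₂]²·[E]·[A₂]²) = (0.295)²·(8.20×10⁻⁴) / ((0.0352)²·(4.92×10⁻⁴)·(0.532)²) = 414
Q = 414 > Keq = 43.0, so the reverse reaction proceeds.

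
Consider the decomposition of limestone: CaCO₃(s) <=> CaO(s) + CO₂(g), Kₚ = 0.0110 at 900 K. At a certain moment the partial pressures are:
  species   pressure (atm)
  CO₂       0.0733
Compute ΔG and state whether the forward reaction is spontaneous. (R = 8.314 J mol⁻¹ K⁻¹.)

(CaCO₃, CaO are pure solids — omitted from Qₚ.)
Qₚ = P(CO₂) = 0.0733
ΔG = RT ln(Qₚ/Kₚ) = (8.314 J mol⁻¹ K⁻¹)(900 K) × ln(0.0733/0.0110)
   = (7.483 kJ/mol)(1.897) = 14.2 kJ/mol
ΔG > 0, so the forward reaction is non-spontaneous (proceeds in reverse).

ΔG = 14.2 kJ/mol; the forward reaction is non-spontaneous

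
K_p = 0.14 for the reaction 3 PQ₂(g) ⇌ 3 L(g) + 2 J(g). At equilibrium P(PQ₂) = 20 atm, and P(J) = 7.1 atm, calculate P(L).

At equilibrium, K_p = P(L)³·P(J)² / P(PQ₂)³ = 0.14.
(P(L))³·(7.1)² / (20)³ = 0.14
P(L)³ = 22.2 ⇒ P(L) = 2.8 atm

P(L) = 2.8 atm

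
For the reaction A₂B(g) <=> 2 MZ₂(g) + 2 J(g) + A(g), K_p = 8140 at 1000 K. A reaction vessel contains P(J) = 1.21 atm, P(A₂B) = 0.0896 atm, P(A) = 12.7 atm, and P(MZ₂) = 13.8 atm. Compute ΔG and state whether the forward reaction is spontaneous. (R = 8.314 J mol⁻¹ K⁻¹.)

ΔG = 13.1 kJ/mol; the forward reaction is non-spontaneous

Q_p = P(MZ₂)²·P(J)²·P(A) / P(A₂B) = (13.8)²·(1.21)²·(12.7) / (0.0896) = 39500
ΔG = RT ln(Q_p/K_p) = (8.314 J mol⁻¹ K⁻¹)(1000 K) × ln(39500/8140)
   = (8.314 kJ/mol)(1.580) = 13.1 kJ/mol
ΔG > 0, so the forward reaction is non-spontaneous (proceeds in reverse).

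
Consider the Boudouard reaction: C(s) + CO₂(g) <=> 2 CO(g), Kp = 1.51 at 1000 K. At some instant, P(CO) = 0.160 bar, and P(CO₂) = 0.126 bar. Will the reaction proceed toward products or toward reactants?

(C is a pure solid — omitted from Qp.)
Qp = P(CO)² / P(CO₂) = (0.160)² / (0.126) = 0.203
Qp = 0.203 < Kp = 1.51, so the forward reaction proceeds.

toward products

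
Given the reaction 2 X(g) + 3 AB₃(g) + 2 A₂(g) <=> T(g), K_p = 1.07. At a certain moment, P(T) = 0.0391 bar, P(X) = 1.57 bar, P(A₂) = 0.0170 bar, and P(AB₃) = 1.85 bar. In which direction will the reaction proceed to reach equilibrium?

Q_p = P(T) / (P(X)²·P(AB₃)³·P(A₂)²) = (0.0391) / ((1.57)²·(1.85)³·(0.0170)²) = 8.67
Q_p = 8.67 > K_p = 1.07, so the reverse reaction proceeds.

to the left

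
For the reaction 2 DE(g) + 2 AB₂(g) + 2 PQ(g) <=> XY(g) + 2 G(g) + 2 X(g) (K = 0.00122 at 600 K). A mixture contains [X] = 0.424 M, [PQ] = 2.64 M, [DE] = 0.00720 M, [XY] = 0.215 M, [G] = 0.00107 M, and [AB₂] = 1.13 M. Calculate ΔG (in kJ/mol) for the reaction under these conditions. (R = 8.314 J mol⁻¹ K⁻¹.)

ΔG = -12.7 kJ/mol

Q = [XY]·[G]²·[X]² / ([DE]²·[AB₂]²·[PQ]²) = (0.215)·(0.00107)²·(0.424)² / ((0.00720)²·(1.13)²·(2.64)²) = 9.59×10⁻⁵
ΔG = RT ln(Q/K) = (8.314 J mol⁻¹ K⁻¹)(600 K) × ln(9.59×10⁻⁵/0.00122)
   = (4.988 kJ/mol)(-2.543) = -12.7 kJ/mol
ΔG < 0, so the forward reaction is spontaneous (proceeds forward).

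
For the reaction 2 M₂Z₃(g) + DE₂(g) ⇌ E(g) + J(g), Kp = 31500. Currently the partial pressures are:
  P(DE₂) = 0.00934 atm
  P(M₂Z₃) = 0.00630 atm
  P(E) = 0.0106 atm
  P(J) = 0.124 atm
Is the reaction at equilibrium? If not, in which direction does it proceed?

Qp = P(E)·P(J) / (P(M₂Z₃)²·P(DE₂)) = (0.0106)·(0.124) / ((0.00630)²·(0.00934)) = 3550
Qp = 3550 < Kp = 31500, so the forward reaction proceeds.

to the right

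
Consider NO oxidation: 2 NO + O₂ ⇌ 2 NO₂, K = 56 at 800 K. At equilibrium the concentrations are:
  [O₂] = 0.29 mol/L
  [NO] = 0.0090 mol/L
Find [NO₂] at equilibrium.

[NO₂] = 0.036 mol/L

At equilibrium, K = [NO₂]² / ([NO]²·[O₂]) = 56.
([NO₂])² / ((0.0090)²·(0.29)) = 56
[NO₂]² = 0.00132 ⇒ [NO₂] = 0.036 mol/L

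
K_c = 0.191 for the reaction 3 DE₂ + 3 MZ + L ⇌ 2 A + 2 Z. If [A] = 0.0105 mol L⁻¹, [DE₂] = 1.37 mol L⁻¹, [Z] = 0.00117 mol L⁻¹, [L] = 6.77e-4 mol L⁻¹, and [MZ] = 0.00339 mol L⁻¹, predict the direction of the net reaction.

Q_c = [A]²·[Z]² / ([DE₂]³·[MZ]³·[L]) = (0.0105)²·(0.00117)² / ((1.37)³·(0.00339)³·(6.77e-4)) = 2.23
Q_c = 2.23 > K_c = 0.191, so the reverse reaction proceeds.

reverse (toward reactants)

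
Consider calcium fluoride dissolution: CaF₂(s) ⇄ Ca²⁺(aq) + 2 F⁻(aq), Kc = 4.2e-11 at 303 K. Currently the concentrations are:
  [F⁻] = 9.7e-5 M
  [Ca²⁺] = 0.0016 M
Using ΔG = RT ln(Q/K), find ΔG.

(CaF₂ is a pure solid — omitted from Qc.)
Qc = [Ca²⁺]·[F⁻]² = (0.0016)·(9.7e-5)² = 1.51e-11
ΔG = RT ln(Qc/Kc) = (8.314 J mol⁻¹ K⁻¹)(303 K) × ln(1.51e-11/4.2e-11)
   = (2.519 kJ/mol)(-1.023) = -2.58 kJ/mol
ΔG < 0, so the forward reaction is spontaneous (proceeds forward).

ΔG = -2.58 kJ/mol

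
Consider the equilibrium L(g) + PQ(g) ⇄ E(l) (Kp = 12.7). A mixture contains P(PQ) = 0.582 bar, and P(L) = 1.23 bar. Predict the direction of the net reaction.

forward (toward products)

(E is a pure liquid — omitted from Qp.)
Qp = 1 / (P(L)·P(PQ)) = 1 / ((1.23)·(0.582)) = 1.40
Qp = 1.40 < Kp = 12.7, so the forward reaction proceeds.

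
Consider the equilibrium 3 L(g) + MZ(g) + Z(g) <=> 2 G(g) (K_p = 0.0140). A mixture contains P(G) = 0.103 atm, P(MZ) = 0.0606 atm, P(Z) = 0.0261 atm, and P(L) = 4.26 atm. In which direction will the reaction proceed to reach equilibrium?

in the reverse direction

Q_p = P(G)² / (P(L)³·P(MZ)·P(Z)) = (0.103)² / ((4.26)³·(0.0606)·(0.0261)) = 0.0868
Q_p = 0.0868 > K_p = 0.0140, so the reverse reaction proceeds.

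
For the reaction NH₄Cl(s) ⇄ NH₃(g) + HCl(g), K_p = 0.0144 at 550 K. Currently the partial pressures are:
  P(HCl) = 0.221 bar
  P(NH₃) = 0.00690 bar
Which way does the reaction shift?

(NH₄Cl is a pure solid — omitted from Q_p.)
Q_p = P(NH₃)·P(HCl) = (0.00690)·(0.221) = 0.00152
Q_p = 0.00152 < K_p = 0.0144, so the forward reaction proceeds.

in the forward direction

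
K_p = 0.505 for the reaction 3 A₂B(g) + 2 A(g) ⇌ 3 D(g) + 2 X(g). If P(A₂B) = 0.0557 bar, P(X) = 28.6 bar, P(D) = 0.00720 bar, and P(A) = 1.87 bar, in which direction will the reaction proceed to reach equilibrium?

neither direction; the system is at equilibrium

Q_p = P(D)³·P(X)² / (P(A₂B)³·P(A)²) = (0.00720)³·(28.6)² / ((0.0557)³·(1.87)²) = 0.505
Q_p = 0.505 = K_p, so the system is already at equilibrium.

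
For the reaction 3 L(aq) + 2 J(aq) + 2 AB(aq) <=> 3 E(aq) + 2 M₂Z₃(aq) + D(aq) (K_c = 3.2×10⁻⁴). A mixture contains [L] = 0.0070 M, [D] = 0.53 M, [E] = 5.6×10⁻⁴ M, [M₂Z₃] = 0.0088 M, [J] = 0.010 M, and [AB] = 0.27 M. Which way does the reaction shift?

toward reactants

Q_c = [E]³·[M₂Z₃]²·[D] / ([L]³·[J]²·[AB]²) = (5.6×10⁻⁴)³·(0.0088)²·(0.53) / ((0.0070)³·(0.010)²·(0.27)²) = 0.0029
Q_c = 0.0029 > K_c = 3.2×10⁻⁴, so the reverse reaction proceeds.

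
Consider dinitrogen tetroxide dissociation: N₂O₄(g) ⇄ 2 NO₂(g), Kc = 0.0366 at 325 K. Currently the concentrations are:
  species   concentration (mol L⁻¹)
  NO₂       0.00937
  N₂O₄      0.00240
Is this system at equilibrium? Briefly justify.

Qc = [NO₂]² / [N₂O₄] = (0.00937)² / (0.00240) = 0.0366
Qc = 0.0366 = Kc; the system is at equilibrium.

yes, at equilibrium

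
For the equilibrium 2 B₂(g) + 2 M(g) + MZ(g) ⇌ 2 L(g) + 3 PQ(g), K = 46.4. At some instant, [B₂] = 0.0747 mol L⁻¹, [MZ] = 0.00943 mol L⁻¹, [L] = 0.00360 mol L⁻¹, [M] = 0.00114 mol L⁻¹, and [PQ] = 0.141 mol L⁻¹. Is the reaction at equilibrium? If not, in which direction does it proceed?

toward reactants

Q = [L]²·[PQ]³ / ([B₂]²·[M]²·[MZ]) = (0.00360)²·(0.141)³ / ((0.0747)²·(0.00114)²·(0.00943)) = 531
Q = 531 > K = 46.4, so the reverse reaction proceeds.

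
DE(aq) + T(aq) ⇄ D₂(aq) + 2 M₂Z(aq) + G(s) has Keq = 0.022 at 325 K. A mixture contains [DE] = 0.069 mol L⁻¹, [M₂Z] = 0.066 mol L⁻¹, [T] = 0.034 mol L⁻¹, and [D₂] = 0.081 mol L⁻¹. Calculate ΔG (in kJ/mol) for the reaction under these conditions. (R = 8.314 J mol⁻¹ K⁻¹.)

ΔG = 5.19 kJ/mol

(G is a pure solid — omitted from Q.)
Q = [D₂]·[M₂Z]² / ([DE]·[T]) = (0.081)·(0.066)² / ((0.069)·(0.034)) = 0.150
ΔG = RT ln(Q/Keq) = (8.314 J mol⁻¹ K⁻¹)(325 K) × ln(0.150/0.022)
   = (2.702 kJ/mol)(1.920) = 5.19 kJ/mol
ΔG > 0, so the forward reaction is non-spontaneous (proceeds in reverse).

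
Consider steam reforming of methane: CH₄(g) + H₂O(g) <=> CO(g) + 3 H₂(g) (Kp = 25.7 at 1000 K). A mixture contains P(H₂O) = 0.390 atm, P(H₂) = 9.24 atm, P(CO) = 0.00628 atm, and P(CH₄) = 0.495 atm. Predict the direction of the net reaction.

at equilibrium

Qp = P(CO)·P(H₂)³ / (P(CH₄)·P(H₂O)) = (0.00628)·(9.24)³ / ((0.495)·(0.390)) = 25.7
Qp = 25.7 = Kp, so the system is already at equilibrium.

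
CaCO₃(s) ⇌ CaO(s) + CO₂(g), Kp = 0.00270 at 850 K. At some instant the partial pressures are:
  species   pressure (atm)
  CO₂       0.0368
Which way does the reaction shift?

(CaCO₃, CaO are pure solids — omitted from Qp.)
Qp = P(CO₂) = 0.0368
Qp = 0.0368 > Kp = 0.00270, so the reverse reaction proceeds.

reverse (toward reactants)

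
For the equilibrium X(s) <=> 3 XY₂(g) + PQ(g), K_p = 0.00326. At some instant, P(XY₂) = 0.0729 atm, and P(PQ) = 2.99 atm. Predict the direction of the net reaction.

(X is a pure solid — omitted from Q_p.)
Q_p = P(XY₂)³·P(PQ) = (0.0729)³·(2.99) = 0.00116
Q_p = 0.00116 < K_p = 0.00326, so the forward reaction proceeds.

forward (toward products)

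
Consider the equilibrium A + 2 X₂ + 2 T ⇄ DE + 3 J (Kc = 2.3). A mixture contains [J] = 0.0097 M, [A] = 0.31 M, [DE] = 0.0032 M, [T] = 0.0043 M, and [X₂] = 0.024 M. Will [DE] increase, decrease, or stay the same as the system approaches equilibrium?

Qc = [DE]·[J]³ / ([A]·[X₂]²·[T]²) = (0.0032)·(0.0097)³ / ((0.31)·(0.024)²·(0.0043)²) = 0.88
Qc = 0.88 < Kc = 2.3: net forward reaction.
DE is a product, so it increases.

increase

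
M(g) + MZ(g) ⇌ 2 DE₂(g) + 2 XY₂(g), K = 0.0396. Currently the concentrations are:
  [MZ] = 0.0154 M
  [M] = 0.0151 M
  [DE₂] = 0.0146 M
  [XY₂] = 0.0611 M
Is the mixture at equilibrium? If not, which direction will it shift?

no; Q < K, reaction proceeds forward

Q = [DE₂]²·[XY₂]² / ([M]·[MZ]) = (0.0146)²·(0.0611)² / ((0.0151)·(0.0154)) = 0.00342
Q = 0.00342 < K = 0.0396: net forward reaction.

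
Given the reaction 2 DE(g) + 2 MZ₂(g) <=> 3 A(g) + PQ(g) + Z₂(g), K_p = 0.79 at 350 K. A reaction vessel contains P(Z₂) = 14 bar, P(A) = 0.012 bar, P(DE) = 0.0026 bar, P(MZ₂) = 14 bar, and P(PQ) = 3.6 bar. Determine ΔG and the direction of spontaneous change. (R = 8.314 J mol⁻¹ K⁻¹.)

ΔG = -7.24 kJ/mol; the forward reaction is spontaneous

Q_p = P(A)³·P(PQ)·P(Z₂) / (P(DE)²·P(MZ₂)²) = (0.012)³·(3.6)·(14) / ((0.0026)²·(14)²) = 0.0657
ΔG = RT ln(Q_p/K_p) = (8.314 J mol⁻¹ K⁻¹)(350 K) × ln(0.0657/0.79)
   = (2.910 kJ/mol)(-2.487) = -7.24 kJ/mol
ΔG < 0, so the forward reaction is spontaneous (proceeds forward).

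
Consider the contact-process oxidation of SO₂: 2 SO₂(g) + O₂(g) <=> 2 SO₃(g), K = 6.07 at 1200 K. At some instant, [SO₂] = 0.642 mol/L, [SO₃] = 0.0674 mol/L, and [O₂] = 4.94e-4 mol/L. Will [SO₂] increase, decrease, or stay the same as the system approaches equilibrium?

Q = [SO₃]² / ([SO₂]²·[O₂]) = (0.0674)² / ((0.642)²·(4.94e-4)) = 22.3
Q = 22.3 > K = 6.07: net reverse reaction.
SO₂ is a reactant, so it increases.

increase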